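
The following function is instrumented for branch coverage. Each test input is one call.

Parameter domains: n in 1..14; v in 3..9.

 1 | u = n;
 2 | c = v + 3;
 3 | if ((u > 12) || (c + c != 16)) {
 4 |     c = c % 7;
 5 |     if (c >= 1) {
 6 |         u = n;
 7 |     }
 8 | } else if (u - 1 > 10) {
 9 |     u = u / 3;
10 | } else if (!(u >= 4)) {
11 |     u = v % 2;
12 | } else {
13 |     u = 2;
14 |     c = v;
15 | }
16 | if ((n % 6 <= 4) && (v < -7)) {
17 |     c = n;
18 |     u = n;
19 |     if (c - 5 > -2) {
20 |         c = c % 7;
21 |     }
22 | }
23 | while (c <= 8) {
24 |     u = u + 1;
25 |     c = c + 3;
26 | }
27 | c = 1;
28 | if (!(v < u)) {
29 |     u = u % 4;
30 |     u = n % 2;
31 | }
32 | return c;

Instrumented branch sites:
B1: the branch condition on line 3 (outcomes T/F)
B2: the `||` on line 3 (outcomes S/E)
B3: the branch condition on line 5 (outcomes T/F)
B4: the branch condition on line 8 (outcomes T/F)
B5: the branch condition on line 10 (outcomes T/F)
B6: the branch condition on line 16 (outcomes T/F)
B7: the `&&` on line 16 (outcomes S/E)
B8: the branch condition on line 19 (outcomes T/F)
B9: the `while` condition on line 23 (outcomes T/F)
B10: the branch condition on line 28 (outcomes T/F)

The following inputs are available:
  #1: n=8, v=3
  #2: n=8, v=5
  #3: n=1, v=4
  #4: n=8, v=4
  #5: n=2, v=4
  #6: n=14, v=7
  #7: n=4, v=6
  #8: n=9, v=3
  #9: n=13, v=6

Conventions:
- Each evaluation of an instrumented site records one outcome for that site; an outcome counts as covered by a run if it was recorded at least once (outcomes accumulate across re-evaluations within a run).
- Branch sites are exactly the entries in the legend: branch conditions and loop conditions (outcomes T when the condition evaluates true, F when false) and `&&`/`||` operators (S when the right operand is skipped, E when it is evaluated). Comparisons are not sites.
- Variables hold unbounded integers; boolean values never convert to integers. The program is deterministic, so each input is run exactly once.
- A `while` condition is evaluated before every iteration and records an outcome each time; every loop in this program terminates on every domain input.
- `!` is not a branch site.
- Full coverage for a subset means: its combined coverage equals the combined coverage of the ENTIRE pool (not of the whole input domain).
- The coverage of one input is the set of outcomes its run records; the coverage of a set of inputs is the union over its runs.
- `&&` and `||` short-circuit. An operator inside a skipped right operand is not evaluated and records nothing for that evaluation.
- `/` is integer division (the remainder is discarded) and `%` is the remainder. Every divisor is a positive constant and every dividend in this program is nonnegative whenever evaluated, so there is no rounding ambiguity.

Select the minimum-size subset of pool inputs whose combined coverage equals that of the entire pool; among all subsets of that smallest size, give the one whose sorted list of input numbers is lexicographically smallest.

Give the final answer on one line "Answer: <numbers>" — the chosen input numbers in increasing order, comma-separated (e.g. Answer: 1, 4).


input #1, n=8, v=3: events B2->E, B1->T, B3->T, B7->E, B6->F, B9->T, B9->F, B10->F; outcomes B1=T, B2=E, B3=T, B6=F, B7=E, B9=T, B9=F, B10=F
input #2, n=8, v=5: events B2->E, B1->F, B4->F, B5->F, B7->E, B6->F, B9->T, B9->T, B9->F, B10->T; outcomes B1=F, B2=E, B4=F, B5=F, B6=F, B7=E, B9=T, B9=F, B10=T
input #3, n=1, v=4: events B2->E, B1->T, B3->F, B7->E, B6->F, B9->T, B9->T, B9->T, B9->F, B10->T; outcomes B1=T, B2=E, B3=F, B6=F, B7=E, B9=T, B9=F, B10=T
input #4, n=8, v=4: events B2->E, B1->T, B3->F, B7->E, B6->F, B9->T, B9->T, B9->T, B9->F, B10->F; outcomes B1=T, B2=E, B3=F, B6=F, B7=E, B9=T, B9=F, B10=F
input #5, n=2, v=4: events B2->E, B1->T, B3->F, B7->E, B6->F, B9->T, B9->T, B9->T, B9->F, B10->F; outcomes B1=T, B2=E, B3=F, B6=F, B7=E, B9=T, B9=F, B10=F
input #6, n=14, v=7: events B2->S, B1->T, B3->T, B7->E, B6->F, B9->T, B9->T, B9->F, B10->F; outcomes B1=T, B2=S, B3=T, B6=F, B7=E, B9=T, B9=F, B10=F
input #7, n=4, v=6: events B2->E, B1->T, B3->T, B7->E, B6->F, B9->T, B9->T, B9->T, B9->F, B10->F; outcomes B1=T, B2=E, B3=T, B6=F, B7=E, B9=T, B9=F, B10=F
input #8, n=9, v=3: events B2->E, B1->T, B3->T, B7->E, B6->F, B9->T, B9->F, B10->F; outcomes B1=T, B2=E, B3=T, B6=F, B7=E, B9=T, B9=F, B10=F
input #9, n=13, v=6: events B2->S, B1->T, B3->T, B7->E, B6->F, B9->T, B9->T, B9->T, B9->F, B10->F; outcomes B1=T, B2=S, B3=T, B6=F, B7=E, B9=T, B9=F, B10=F
union over all inputs: B1=T, B1=F, B2=S, B2=E, B3=T, B3=F, B4=F, B5=F, B6=F, B7=E, B9=T, B9=F, B10=T, B10=F (14 outcomes)
every size-1 subset falls short of the 14 outcomes (best: 9/14)
every size-2 subset falls short of the 14 outcomes (best: 13/14)
at size 3, {2, 3, 6} reaches all 14 outcomes; every lexicographically earlier size-3 subset fails
Answer: 2, 3, 6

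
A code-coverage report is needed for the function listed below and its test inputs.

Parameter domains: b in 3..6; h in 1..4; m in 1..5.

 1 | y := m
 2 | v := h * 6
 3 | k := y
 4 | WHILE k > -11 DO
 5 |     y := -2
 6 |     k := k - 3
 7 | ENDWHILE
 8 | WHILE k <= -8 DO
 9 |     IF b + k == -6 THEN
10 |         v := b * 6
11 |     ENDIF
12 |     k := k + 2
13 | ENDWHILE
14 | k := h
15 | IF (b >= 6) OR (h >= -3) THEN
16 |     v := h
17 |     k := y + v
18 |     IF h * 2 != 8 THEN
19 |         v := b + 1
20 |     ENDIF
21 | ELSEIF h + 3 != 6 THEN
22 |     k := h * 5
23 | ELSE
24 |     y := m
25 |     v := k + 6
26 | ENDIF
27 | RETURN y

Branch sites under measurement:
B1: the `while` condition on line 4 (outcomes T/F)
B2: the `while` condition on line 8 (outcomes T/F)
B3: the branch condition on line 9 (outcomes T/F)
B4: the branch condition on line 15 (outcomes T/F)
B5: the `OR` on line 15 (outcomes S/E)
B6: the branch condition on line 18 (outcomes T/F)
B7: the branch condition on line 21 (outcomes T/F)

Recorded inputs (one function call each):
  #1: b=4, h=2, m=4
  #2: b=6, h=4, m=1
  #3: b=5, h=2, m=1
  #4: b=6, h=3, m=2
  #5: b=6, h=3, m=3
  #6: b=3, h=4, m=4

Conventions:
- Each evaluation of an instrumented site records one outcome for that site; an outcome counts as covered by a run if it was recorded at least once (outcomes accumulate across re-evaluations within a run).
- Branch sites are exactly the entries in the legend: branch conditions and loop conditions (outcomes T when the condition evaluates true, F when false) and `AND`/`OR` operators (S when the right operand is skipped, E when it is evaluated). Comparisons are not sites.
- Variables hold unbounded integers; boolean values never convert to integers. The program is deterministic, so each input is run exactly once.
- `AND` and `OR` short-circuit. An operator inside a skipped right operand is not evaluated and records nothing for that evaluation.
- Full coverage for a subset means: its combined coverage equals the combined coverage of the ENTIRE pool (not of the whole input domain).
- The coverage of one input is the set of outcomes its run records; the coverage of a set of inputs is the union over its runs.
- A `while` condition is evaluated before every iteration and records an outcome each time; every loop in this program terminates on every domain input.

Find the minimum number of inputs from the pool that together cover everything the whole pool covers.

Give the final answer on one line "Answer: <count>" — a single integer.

run #1 (b=4, h=2, m=4) runs B1->T, B1->T, B1->T, B1->T, B1->T, B1->F, B2->T, B3->F, B2->T, B3->F, B2->F, B5->E, B4->T, B6->T; records B1=T, B1=F, B2=T, B2=F, B3=F, B4=T, B5=E, B6=T
run #2 (b=6, h=4, m=1) runs B1->T, B1->T, B1->T, B1->T, B1->F, B2->T, B3->F, B2->T, B3->F, B2->F, B5->S, B4->T, B6->F; records B1=T, B1=F, B2=T, B2=F, B3=F, B4=T, B5=S, B6=F
run #3 (b=5, h=2, m=1) runs B1->T, B1->T, B1->T, B1->T, B1->F, B2->T, B3->T, B2->T, B3->F, B2->F, B5->E, B4->T, B6->T; records B1=T, B1=F, B2=T, B2=F, B3=T, B3=F, B4=T, B5=E, B6=T
run #4 (b=6, h=3, m=2) runs B1->T, B1->T, B1->T, B1->T, B1->T, B1->F, B2->T, B3->F, B2->T, B3->F, B2->T, B3->F, B2->F, B5->S, ...; records B1=T, B1=F, B2=T, B2=F, B3=F, B4=T, B5=S, B6=T
run #5 (b=6, h=3, m=3) runs B1->T, B1->T, B1->T, B1->T, B1->T, B1->F, B2->T, B3->T, B2->T, B3->F, B2->T, B3->F, B2->F, B5->S, ...; records B1=T, B1=F, B2=T, B2=F, B3=T, B3=F, B4=T, B5=S, B6=T
run #6 (b=3, h=4, m=4) runs B1->T, B1->T, B1->T, B1->T, B1->T, B1->F, B2->T, B3->F, B2->T, B3->T, B2->F, B5->E, B4->T, B6->F; records B1=T, B1=F, B2=T, B2=F, B3=T, B3=F, B4=T, B5=E, B6=F
together the pool reaches 11 outcomes: B1=T, B1=F, B2=T, B2=F, B3=T, B3=F, B4=T, B5=S, B5=E, B6=T, B6=F
size 1 is not enough: best union over all size-1 subsets is 9/11
inputs {2, 3} (size 2) cover everything; no size-2 subset with a lexicographically smaller index list covers all 11

Answer: 2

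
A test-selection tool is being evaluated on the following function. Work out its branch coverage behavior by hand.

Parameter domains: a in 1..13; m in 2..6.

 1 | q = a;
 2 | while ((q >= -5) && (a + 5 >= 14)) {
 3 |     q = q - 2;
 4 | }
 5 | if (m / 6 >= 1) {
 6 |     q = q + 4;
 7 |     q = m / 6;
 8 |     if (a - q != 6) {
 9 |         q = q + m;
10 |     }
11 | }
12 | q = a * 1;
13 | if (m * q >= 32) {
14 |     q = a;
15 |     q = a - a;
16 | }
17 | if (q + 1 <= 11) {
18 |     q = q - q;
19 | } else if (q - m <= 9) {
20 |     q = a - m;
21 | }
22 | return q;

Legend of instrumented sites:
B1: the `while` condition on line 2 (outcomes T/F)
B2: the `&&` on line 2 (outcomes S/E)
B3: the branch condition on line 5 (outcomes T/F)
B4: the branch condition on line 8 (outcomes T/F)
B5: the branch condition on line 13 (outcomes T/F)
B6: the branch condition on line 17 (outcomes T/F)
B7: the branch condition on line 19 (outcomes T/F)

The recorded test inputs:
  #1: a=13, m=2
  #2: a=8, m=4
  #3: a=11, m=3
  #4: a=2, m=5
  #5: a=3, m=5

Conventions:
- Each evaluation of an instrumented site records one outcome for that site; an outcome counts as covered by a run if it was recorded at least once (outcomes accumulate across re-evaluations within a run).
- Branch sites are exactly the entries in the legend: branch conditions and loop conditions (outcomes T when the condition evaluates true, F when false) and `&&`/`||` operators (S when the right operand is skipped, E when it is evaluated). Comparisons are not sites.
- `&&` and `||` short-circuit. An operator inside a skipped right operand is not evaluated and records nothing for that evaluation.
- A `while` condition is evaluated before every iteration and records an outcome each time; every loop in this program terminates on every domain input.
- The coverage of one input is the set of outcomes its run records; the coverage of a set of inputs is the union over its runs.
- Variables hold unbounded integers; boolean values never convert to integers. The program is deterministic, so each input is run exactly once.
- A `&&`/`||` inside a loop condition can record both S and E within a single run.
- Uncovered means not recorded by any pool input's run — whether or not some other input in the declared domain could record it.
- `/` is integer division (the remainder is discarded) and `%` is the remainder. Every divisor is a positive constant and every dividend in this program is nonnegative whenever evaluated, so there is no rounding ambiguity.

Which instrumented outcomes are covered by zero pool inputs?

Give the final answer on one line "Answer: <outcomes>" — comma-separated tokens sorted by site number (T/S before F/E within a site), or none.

input #1, a=13, m=2: outcomes B1=T, B1=F, B2=S, B2=E, B3=F, B5=F, B6=F, B7=F
input #2, a=8, m=4: outcomes B1=F, B2=E, B3=F, B5=T, B6=T
input #3, a=11, m=3: outcomes B1=T, B1=F, B2=S, B2=E, B3=F, B5=T, B6=T
input #4, a=2, m=5: outcomes B1=F, B2=E, B3=F, B5=F, B6=T
input #5, a=3, m=5: outcomes B1=F, B2=E, B3=F, B5=F, B6=T
union over the pool: B1=T, B1=F, B2=S, B2=E, B3=F, B5=T, B5=F, B6=T, B6=F, B7=F
uncovered (4 of 14): B3=T, B4=T, B4=F, B7=T

Answer: B3=T, B4=T, B4=F, B7=T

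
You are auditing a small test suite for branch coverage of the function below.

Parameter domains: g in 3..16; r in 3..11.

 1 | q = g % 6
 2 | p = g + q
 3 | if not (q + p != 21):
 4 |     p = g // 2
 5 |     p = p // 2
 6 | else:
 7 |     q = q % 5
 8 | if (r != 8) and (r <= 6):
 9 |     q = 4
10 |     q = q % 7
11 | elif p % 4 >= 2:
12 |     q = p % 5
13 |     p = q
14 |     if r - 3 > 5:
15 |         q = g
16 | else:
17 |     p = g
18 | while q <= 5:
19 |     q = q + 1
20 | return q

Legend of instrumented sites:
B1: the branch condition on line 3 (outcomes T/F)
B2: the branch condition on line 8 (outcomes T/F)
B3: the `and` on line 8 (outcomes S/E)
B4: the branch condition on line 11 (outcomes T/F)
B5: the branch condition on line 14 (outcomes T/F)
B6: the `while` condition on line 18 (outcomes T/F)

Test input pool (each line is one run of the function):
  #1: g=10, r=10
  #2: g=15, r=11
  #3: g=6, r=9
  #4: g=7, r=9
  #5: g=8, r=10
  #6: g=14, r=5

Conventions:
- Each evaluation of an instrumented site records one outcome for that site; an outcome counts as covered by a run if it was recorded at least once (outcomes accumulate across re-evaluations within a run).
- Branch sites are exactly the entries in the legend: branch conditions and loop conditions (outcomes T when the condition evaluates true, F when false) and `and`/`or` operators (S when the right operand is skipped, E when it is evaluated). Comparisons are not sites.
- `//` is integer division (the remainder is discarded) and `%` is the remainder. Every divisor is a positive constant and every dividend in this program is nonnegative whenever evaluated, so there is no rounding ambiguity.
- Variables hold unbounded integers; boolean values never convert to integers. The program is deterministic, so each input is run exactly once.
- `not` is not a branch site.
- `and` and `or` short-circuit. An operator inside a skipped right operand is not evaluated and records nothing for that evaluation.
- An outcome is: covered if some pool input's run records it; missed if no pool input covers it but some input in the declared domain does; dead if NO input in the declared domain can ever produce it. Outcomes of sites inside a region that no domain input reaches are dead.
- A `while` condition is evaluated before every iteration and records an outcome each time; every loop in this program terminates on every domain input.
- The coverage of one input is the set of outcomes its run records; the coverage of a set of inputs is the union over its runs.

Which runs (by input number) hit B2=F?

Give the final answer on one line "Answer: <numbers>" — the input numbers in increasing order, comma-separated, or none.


input #1 (g=10, r=10): produces B2=F
input #2 (g=15, r=11): produces B2=F
input #3 (g=6, r=9): produces B2=F
input #4 (g=7, r=9): produces B2=F
input #5 (g=8, r=10): produces B2=F
input #6 (g=14, r=5): does not produce B2=F
Answer: 1, 2, 3, 4, 5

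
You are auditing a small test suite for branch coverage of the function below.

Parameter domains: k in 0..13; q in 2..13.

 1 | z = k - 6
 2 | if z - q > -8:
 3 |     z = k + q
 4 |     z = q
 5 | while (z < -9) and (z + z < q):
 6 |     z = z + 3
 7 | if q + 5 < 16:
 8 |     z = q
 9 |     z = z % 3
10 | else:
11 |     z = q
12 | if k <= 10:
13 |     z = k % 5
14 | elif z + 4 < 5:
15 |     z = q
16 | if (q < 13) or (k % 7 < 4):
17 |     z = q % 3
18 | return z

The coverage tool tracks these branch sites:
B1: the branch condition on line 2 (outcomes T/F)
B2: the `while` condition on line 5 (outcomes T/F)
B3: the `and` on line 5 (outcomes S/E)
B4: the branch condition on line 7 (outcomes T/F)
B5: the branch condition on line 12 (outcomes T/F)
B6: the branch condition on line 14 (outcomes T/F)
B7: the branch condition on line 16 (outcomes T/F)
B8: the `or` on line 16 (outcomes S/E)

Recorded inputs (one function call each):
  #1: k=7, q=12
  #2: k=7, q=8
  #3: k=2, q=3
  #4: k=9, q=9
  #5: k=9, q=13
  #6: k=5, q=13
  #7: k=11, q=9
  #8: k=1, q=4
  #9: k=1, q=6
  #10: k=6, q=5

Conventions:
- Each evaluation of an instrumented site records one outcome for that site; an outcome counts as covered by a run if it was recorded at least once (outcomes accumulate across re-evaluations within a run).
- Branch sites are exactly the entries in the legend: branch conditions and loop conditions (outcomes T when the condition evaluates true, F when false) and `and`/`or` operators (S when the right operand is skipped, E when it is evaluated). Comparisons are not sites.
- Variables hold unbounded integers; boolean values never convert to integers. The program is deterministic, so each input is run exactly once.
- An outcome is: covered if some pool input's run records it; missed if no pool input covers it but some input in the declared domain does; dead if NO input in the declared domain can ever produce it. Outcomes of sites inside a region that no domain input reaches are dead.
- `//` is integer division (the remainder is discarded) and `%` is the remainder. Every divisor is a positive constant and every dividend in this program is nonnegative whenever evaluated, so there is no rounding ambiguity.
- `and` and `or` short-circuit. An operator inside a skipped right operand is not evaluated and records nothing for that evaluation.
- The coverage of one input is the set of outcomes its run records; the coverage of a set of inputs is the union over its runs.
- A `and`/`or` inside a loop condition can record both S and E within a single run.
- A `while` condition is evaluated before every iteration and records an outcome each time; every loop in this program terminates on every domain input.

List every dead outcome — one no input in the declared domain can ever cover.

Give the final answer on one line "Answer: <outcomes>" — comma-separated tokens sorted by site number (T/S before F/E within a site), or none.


exhaustive pass over the 168-input domain:
  B2=T: zero occurrences over every domain input -> dead
  B3=E: zero occurrences over every domain input -> dead
  reachable outcomes have witnesses, e.g. B1=T (e.g. k=1, q=2), B1=F (e.g. k=0, q=2), B2=F (e.g. k=0, q=2), B3=S (e.g. k=0, q=2)
Answer: B2=T, B3=E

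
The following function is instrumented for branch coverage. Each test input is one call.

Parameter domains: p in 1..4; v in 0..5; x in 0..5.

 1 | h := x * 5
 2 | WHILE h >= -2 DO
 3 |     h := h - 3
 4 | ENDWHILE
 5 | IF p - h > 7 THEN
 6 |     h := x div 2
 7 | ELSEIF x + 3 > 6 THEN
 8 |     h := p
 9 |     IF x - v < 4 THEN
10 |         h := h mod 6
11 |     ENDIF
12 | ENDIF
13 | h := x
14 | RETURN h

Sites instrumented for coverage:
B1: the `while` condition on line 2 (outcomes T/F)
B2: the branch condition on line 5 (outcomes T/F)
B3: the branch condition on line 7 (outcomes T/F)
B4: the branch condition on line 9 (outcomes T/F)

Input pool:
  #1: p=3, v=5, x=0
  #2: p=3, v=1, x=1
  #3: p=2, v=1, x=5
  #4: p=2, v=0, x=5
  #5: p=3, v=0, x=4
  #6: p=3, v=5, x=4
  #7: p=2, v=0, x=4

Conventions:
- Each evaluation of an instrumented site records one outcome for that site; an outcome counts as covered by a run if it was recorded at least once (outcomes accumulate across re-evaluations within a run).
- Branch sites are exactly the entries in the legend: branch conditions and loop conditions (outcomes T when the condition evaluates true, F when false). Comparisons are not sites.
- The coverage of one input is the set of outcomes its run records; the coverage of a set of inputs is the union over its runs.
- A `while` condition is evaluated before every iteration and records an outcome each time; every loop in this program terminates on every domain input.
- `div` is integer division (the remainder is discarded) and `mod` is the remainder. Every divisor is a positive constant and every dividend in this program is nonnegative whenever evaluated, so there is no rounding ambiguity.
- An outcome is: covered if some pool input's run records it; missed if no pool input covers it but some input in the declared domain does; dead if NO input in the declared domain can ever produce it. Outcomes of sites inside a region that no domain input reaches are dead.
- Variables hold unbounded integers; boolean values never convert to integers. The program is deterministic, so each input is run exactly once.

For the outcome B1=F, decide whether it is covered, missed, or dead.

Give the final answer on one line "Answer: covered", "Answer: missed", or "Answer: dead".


B1=F is recorded by pool input(s) 1, 2, 3, 4, 5, 6, 7 -> covered
Answer: covered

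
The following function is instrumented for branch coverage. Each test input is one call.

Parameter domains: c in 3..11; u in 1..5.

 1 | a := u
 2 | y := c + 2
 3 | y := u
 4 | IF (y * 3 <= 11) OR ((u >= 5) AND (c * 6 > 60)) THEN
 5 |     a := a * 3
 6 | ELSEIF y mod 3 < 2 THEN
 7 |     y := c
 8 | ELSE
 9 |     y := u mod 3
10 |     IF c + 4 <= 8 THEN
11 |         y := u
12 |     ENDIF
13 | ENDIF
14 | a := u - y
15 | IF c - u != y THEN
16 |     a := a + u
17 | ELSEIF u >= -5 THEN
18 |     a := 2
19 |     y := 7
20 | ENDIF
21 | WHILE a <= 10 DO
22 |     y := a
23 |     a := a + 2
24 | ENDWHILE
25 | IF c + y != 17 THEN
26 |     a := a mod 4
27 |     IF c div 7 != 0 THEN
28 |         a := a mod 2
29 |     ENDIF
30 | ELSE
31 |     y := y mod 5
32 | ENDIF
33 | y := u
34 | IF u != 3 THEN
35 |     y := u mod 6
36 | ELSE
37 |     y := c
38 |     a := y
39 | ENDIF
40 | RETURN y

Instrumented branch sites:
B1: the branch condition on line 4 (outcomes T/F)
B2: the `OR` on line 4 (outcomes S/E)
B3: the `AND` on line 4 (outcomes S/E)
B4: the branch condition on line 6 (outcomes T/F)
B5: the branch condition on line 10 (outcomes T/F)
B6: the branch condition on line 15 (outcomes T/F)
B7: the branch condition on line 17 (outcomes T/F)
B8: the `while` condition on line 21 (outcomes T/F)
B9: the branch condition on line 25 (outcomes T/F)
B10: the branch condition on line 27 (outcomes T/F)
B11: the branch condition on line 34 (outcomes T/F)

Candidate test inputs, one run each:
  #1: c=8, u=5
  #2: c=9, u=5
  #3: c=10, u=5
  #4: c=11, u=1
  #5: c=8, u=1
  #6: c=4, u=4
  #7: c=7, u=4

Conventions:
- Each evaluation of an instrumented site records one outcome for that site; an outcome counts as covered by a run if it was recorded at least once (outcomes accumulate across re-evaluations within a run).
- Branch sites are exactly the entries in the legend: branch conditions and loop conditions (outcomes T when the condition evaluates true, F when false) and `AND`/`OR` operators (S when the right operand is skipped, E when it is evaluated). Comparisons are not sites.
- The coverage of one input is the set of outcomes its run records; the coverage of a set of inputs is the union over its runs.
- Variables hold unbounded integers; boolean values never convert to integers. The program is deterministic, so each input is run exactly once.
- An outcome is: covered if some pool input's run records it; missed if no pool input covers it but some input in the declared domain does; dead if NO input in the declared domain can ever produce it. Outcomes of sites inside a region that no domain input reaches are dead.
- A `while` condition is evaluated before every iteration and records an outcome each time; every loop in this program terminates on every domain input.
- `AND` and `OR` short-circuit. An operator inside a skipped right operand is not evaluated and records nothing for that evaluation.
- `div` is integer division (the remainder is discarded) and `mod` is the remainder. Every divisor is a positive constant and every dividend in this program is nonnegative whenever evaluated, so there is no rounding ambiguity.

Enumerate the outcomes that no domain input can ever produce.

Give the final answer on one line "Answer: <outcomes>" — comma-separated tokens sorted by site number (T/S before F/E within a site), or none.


running all 45 domain inputs and tallying outcomes:
  B7=F: zero occurrences over every domain input -> dead
  reachable outcomes have witnesses, e.g. B1=T (e.g. c=3, u=1), B1=F (e.g. c=3, u=4), B2=S (e.g. c=3, u=1), B2=E (e.g. c=3, u=4)
Answer: B7=F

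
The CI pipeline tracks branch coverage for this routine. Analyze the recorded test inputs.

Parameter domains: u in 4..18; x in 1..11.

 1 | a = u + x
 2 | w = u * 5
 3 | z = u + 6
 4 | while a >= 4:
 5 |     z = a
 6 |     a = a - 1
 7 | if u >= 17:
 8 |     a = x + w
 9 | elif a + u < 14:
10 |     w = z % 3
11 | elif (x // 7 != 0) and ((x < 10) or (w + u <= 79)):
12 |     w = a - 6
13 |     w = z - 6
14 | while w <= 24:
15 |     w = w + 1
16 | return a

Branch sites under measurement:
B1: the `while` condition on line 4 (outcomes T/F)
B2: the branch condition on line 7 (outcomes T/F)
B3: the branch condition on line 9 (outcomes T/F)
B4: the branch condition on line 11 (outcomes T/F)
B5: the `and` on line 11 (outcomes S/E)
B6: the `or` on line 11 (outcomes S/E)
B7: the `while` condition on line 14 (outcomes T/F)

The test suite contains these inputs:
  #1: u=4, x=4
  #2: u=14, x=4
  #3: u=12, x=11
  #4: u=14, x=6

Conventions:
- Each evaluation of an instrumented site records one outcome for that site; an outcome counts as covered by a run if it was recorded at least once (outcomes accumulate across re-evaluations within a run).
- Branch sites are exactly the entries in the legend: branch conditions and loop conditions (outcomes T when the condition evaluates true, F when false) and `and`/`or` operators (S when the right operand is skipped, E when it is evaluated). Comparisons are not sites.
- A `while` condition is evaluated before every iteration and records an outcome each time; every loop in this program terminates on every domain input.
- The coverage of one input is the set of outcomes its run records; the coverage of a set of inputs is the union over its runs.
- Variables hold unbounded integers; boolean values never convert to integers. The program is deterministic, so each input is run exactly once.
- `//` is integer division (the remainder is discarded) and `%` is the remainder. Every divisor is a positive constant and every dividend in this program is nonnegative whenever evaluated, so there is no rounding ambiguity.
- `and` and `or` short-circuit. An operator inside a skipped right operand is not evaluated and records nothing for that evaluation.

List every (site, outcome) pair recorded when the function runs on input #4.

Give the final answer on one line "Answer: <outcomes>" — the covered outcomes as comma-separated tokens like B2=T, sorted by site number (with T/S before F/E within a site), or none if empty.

Event log for input #4 (u=14, x=6):
  B1->T, B1->T, B1->T, B1->T, B1->T, B1->T, B1->T, B1->T, B1->T, B1->T
  B1->T, B1->T, B1->T, B1->T, B1->T, B1->T, B1->T, B1->F, B2->F, B3->F
  B5->S, B4->F, B7->F
distinct outcomes covered: B1=T, B1=F, B2=F, B3=F, B4=F, B5=S, B7=F

Answer: B1=T, B1=F, B2=F, B3=F, B4=F, B5=S, B7=F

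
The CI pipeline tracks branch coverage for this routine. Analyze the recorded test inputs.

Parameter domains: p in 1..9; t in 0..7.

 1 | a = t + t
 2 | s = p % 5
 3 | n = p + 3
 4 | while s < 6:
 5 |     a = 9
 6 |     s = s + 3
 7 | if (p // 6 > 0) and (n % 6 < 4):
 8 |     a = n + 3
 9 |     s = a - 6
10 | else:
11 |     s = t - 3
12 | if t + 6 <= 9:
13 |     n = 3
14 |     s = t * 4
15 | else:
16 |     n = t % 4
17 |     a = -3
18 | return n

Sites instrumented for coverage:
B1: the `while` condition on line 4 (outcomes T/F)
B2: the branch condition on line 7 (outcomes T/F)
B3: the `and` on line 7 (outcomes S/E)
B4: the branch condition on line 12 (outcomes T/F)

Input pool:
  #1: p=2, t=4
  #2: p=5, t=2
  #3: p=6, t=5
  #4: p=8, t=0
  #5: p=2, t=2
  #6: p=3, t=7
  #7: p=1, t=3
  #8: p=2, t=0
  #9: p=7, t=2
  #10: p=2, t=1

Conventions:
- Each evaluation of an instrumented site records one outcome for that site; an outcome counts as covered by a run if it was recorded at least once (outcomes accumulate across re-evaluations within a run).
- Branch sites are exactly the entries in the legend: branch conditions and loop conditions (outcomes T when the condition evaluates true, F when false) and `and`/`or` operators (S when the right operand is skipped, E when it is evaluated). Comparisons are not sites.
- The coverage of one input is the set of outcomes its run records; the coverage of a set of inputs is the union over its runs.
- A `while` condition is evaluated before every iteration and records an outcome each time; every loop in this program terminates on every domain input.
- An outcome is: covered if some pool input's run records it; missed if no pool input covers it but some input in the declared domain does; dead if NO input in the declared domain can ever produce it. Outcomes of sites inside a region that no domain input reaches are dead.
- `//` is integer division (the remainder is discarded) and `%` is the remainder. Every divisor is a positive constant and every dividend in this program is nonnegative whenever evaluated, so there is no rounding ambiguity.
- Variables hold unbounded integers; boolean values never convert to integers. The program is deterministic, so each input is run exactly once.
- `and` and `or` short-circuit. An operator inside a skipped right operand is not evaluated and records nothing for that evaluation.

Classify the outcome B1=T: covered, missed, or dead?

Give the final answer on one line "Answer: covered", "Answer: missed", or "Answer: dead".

B1=T is recorded by pool input(s) 1, 2, 3, 4, 5, 6, 7, 8, 9, 10 -> covered

Answer: covered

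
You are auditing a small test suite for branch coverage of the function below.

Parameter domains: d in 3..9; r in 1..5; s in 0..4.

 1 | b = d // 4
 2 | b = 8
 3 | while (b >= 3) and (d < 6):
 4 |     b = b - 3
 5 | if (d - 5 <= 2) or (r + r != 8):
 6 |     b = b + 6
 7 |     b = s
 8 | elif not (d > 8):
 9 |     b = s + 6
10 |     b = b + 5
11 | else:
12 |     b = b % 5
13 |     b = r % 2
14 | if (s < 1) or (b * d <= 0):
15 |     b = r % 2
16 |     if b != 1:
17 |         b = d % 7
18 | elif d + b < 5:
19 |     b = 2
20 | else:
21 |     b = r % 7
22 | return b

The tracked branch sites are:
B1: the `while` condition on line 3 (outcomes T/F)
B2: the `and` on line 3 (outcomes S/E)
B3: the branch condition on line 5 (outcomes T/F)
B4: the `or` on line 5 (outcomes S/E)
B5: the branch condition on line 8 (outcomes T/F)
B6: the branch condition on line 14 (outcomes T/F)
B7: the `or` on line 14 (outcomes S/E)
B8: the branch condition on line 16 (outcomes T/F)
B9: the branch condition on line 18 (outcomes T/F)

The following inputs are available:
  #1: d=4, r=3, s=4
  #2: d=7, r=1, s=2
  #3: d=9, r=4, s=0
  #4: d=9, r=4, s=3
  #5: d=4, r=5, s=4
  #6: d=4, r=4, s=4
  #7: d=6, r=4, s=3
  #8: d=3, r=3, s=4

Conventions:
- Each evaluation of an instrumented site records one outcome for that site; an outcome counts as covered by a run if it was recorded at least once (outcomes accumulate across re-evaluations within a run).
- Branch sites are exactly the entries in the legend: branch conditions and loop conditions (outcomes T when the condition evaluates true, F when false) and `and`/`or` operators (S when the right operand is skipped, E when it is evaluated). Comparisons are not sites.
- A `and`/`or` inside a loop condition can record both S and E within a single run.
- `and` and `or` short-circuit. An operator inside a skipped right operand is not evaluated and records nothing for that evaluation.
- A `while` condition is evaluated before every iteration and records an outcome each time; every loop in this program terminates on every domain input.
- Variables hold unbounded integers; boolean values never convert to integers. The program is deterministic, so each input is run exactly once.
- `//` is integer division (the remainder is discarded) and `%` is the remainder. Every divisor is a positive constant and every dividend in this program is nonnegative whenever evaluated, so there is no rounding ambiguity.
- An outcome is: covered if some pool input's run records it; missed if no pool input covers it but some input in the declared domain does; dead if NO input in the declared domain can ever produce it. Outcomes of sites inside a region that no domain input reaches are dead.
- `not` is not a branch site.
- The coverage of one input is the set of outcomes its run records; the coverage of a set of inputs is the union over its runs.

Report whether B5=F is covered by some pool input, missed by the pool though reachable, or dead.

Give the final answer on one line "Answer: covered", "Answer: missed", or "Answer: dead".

B5=F is recorded by pool input(s) 3, 4 -> covered

Answer: covered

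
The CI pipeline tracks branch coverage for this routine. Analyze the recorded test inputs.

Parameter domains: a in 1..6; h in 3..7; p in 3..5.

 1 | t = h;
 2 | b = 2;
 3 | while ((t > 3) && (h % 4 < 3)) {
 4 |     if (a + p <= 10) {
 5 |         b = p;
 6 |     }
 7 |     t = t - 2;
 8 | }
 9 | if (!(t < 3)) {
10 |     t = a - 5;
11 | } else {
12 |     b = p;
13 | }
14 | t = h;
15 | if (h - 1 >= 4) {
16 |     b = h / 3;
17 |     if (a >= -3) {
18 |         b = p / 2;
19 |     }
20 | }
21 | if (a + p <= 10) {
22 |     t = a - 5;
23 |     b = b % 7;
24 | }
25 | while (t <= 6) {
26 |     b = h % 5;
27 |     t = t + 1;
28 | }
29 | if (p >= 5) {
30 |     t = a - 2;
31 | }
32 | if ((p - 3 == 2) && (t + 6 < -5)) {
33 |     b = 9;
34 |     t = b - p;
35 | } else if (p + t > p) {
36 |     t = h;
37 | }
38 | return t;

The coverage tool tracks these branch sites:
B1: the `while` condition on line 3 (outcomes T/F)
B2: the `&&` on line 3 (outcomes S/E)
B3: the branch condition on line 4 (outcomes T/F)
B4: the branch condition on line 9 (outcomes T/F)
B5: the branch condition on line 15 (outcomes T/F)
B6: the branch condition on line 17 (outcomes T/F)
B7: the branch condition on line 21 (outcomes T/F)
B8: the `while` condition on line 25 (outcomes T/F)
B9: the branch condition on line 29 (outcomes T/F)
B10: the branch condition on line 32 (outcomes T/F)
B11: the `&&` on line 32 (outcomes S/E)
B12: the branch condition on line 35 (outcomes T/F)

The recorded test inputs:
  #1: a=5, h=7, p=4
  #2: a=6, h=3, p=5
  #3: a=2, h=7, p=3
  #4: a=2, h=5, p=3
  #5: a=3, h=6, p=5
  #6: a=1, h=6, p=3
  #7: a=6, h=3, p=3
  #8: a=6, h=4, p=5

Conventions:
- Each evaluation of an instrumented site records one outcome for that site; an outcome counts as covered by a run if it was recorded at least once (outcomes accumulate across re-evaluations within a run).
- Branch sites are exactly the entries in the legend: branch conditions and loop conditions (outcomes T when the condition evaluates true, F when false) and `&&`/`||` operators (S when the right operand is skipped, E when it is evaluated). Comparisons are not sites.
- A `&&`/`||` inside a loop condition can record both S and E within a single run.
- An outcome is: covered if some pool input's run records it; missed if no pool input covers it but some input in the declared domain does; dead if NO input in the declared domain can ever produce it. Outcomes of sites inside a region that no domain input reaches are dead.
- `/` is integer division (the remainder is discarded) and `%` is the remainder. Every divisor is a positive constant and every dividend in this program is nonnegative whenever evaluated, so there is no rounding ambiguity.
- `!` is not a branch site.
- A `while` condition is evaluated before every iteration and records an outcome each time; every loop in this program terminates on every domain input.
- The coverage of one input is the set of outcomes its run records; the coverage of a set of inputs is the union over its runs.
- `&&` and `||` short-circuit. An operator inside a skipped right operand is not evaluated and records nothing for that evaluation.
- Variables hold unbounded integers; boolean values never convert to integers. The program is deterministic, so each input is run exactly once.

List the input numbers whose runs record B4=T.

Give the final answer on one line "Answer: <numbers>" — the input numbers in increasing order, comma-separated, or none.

input #1 (a=5, h=7, p=4): records B4=T
input #2 (a=6, h=3, p=5): records B4=T
input #3 (a=2, h=7, p=3): records B4=T
input #4 (a=2, h=5, p=3): records B4=T
input #5 (a=3, h=6, p=5): does not record B4=T
input #6 (a=1, h=6, p=3): does not record B4=T
input #7 (a=6, h=3, p=3): records B4=T
input #8 (a=6, h=4, p=5): does not record B4=T

Answer: 1, 2, 3, 4, 7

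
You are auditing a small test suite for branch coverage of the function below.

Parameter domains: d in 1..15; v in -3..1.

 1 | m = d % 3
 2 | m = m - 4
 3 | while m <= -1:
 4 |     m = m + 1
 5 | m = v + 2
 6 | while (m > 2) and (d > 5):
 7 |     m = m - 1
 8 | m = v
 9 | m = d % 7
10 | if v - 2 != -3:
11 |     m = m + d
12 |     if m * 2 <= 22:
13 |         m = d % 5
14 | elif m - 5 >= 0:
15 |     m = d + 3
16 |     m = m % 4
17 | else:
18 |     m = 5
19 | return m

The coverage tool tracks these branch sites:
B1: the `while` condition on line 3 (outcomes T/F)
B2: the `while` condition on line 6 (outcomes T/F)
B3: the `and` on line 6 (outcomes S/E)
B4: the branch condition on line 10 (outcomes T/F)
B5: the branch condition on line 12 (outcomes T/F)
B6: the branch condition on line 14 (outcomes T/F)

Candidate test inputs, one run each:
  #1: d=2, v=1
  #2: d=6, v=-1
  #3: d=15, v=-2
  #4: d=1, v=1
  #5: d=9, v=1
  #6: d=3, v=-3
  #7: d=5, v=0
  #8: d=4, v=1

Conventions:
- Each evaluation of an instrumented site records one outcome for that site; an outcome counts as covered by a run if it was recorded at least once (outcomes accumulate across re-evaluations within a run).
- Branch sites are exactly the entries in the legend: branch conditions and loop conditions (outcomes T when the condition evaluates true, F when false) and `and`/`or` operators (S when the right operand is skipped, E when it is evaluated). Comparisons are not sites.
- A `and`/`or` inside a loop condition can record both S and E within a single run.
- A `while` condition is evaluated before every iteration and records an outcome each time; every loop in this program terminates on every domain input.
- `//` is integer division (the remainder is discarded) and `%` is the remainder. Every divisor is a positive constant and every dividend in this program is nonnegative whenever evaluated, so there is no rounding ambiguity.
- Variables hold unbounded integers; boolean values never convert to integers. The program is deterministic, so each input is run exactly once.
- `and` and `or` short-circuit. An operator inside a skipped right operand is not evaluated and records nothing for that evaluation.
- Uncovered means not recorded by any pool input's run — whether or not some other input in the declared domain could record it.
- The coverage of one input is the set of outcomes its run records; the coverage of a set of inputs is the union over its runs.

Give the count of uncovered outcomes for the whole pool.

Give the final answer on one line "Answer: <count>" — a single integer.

#1 (d=2, v=1) -> B1->T, B1->T, B1->F, B3->E, B2->F, B4->T, B5->T; covered: B1=T, B1=F, B2=F, B3=E, B4=T, B5=T
#2 (d=6, v=-1) -> B1->T, B1->T, B1->T, B1->T, B1->F, B3->S, B2->F, B4->F, B6->T; covered: B1=T, B1=F, B2=F, B3=S, B4=F, B6=T
#3 (d=15, v=-2) -> B1->T, B1->T, B1->T, B1->T, B1->F, B3->S, B2->F, B4->T, B5->F; covered: B1=T, B1=F, B2=F, B3=S, B4=T, B5=F
#4 (d=1, v=1) -> B1->T, B1->T, B1->T, B1->F, B3->E, B2->F, B4->T, B5->T; covered: B1=T, B1=F, B2=F, B3=E, B4=T, B5=T
#5 (d=9, v=1) -> B1->T, B1->T, B1->T, B1->T, B1->F, B3->E, B2->T, B3->S, B2->F, B4->T, B5->T; covered: B1=T, B1=F, B2=T, B2=F, B3=S, B3=E, B4=T, B5=T
#6 (d=3, v=-3) -> B1->T, B1->T, B1->T, B1->T, B1->F, B3->S, B2->F, B4->T, B5->T; covered: B1=T, B1=F, B2=F, B3=S, B4=T, B5=T
#7 (d=5, v=0) -> B1->T, B1->T, B1->F, B3->S, B2->F, B4->T, B5->T; covered: B1=T, B1=F, B2=F, B3=S, B4=T, B5=T
#8 (d=4, v=1) -> B1->T, B1->T, B1->T, B1->F, B3->E, B2->F, B4->T, B5->T; covered: B1=T, B1=F, B2=F, B3=E, B4=T, B5=T
union over the pool: B1=T, B1=F, B2=T, B2=F, B3=S, B3=E, B4=T, B4=F, B5=T, B5=F, B6=T
uncovered (1 of 12): B6=F

Answer: 1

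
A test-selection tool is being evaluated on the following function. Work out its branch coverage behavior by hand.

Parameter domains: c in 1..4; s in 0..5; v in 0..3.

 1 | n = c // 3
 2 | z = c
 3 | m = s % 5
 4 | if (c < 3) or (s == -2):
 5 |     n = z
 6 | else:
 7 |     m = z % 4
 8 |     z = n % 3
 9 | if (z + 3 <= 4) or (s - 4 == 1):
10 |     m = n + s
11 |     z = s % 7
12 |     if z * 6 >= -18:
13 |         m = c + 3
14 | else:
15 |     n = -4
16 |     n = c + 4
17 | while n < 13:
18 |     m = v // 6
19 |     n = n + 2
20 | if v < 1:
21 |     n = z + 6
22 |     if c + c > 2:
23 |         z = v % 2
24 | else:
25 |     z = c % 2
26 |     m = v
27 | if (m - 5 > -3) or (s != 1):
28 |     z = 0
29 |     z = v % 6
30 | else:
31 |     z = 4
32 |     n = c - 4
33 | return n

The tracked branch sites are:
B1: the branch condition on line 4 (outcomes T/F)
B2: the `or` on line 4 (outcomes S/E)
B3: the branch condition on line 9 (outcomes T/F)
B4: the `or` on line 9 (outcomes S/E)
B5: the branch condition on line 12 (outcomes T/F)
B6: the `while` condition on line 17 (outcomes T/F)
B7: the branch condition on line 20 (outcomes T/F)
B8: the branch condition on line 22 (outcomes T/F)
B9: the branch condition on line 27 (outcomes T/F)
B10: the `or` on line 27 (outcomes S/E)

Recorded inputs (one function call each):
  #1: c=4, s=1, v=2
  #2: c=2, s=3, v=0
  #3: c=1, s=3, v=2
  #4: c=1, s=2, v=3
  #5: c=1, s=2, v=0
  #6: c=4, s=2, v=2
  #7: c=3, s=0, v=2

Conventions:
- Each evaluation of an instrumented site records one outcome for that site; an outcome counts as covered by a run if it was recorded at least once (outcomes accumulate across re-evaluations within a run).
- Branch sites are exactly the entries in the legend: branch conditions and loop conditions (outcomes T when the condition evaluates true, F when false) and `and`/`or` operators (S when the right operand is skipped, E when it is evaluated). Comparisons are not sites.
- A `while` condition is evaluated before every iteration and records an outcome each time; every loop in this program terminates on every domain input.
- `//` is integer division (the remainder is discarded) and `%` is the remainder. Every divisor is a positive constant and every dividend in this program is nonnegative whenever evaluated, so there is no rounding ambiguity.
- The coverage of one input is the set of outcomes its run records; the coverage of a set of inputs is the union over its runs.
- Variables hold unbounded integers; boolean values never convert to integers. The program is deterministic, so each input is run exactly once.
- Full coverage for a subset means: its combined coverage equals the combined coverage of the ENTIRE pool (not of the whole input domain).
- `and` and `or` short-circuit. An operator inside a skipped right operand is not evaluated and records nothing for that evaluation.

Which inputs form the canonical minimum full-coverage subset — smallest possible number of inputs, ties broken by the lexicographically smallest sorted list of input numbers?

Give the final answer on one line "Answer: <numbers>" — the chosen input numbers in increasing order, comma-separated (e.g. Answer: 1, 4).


run #1 (c=4, s=1, v=2) records B1=F, B2=E, B3=T, B4=S, B5=T, B6=T, B6=F, B7=F, B9=F, B10=E
run #2 (c=2, s=3, v=0) records B1=T, B2=S, B3=F, B4=E, B6=T, B6=F, B7=T, B8=T, B9=T, B10=E
run #3 (c=1, s=3, v=2) records B1=T, B2=S, B3=T, B4=S, B5=T, B6=T, B6=F, B7=F, B9=T, B10=E
run #4 (c=1, s=2, v=3) records B1=T, B2=S, B3=T, B4=S, B5=T, B6=T, B6=F, B7=F, B9=T, B10=S
run #5 (c=1, s=2, v=0) records B1=T, B2=S, B3=T, B4=S, B5=T, B6=T, B6=F, B7=T, B8=F, B9=T, B10=E
run #6 (c=4, s=2, v=2) records B1=F, B2=E, B3=T, B4=S, B5=T, B6=T, B6=F, B7=F, B9=T, B10=E
run #7 (c=3, s=0, v=2) records B1=F, B2=E, B3=T, B4=S, B5=T, B6=T, B6=F, B7=F, B9=T, B10=E
union over all inputs: B1=T, B1=F, B2=S, B2=E, B3=T, B3=F, B4=S, B4=E, B5=T, B6=T, B6=F, B7=T, B7=F, B8=T, B8=F, B9=T, B9=F, B10=S, B10=E (19 outcomes)
checked all size-1 subsets: none covers 19 outcomes (max 11/19)
checked all size-2 subsets: none covers 19 outcomes (max 17/19)
checked all size-3 subsets: none covers 19 outcomes (max 18/19)
inputs {1, 2, 4, 5} (size 4) cover everything; no size-4 subset with a lexicographically smaller index list covers all 19
Answer: 1, 2, 4, 5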